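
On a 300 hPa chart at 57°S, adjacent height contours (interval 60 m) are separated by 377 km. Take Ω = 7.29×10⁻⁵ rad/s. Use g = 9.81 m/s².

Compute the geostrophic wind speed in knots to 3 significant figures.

Coriolis parameter at 57°S:
f = 2Ω sin φ = 2 × 7.29×10⁻⁵ × sin 57° = 1.22×10⁻⁴ s⁻¹
Height gradient: |∂Z/∂n| = 60 m / 377000 m = 1.59×10⁻⁴
On a pressure surface, geostrophic balance gives V_g = (g/f)|∂Z/∂n|:
V_g = 9.81 × 1.59×10⁻⁴ / 1.22×10⁻⁴ = 12.8 m/s
Converting: 12.8 m/s × 1.944 = 24.8 knots

24.8 knots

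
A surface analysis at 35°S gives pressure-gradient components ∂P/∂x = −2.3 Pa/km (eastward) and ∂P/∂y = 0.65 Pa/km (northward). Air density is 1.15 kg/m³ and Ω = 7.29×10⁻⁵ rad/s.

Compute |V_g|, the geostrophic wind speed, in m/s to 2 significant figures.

25 m/s

Coriolis parameter at 35°S:
f = 2Ω sin φ = 2 × 7.29×10⁻⁵ × sin 35° = 8.36×10⁻⁵ s⁻¹
In the Southern Hemisphere f is negative: f = −8.36×10⁻⁵ s⁻¹.
Component geostrophic relations (x east, y north):
u_g = −(1/(fρ)) ∂P/∂y,  v_g = (1/(fρ)) ∂P/∂x
u_g = −(0.65×10⁻³)/(−8.36×10⁻⁵ × 1.15) = 6.76 m/s;  v_g = (−2.3×10⁻³)/(−8.36×10⁻⁵ × 1.15) = 23.9 m/s
|V_g| = √(u_g² + v_g²) = 24.9 m/s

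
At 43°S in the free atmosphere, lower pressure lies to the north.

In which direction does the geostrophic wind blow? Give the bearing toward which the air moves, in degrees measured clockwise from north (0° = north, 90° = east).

270°

The pressure-gradient force points toward the north (bearing 000°).
Geostrophic balance: in the Southern Hemisphere the Coriolis force deflects motion to the left, so the geostrophic wind blows 90° to the left of the pressure-gradient force (low pressure on the right).
Rotating 000° by 90° counterclockwise gives 270° — the wind blows toward the west.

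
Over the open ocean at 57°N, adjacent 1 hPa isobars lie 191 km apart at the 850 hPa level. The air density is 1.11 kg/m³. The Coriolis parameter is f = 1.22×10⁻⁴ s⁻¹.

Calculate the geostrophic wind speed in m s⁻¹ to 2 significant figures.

Pressure gradient: |∂P/∂n| = 100 Pa / 191000 m = 5.24×10⁻⁴ Pa/m
Geostrophic balance (pressure-gradient force = Coriolis force):
V_g = (1/(fρ)) |∂P/∂n| = 5.24×10⁻⁴ / (1.22×10⁻⁴ × 1.11) = 3.87 m/s

3.9 m s⁻¹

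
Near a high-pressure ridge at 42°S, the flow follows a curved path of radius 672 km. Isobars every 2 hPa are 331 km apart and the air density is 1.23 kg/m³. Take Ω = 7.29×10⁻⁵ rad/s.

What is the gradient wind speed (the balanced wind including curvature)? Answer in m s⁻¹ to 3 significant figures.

5.50 m s⁻¹

Coriolis parameter at 42°S:
f = 2Ω sin φ = 2 × 7.29×10⁻⁵ × sin 42° = 9.76×10⁻⁵ s⁻¹
Pressure gradient: |∂P/∂n| = 200 Pa / 331000 m = 6.04×10⁻⁴ Pa/m
Geostrophic speed: V_g = |∂P/∂n|/(fρ) = 6.04×10⁻⁴/(9.76×10⁻⁵ × 1.23) = 5.04 m/s
Around a high, pressure-gradient force acts outward with centrifugal, so Coriolis balances both:
fV = (1/ρ)|∂P/∂n| + V²/R  →  V² − fR·V + fR·V_g = 0
With fR = 9.76×10⁻⁵ × 672×10³ m = 65.6 m/s:
V = [fR − √((fR)² − 4 fR V_g)]/2 = [65.6 − √(65.6² − 4×65.6×5.04)]/2 = 5.5 m/s
Supergeostrophic (V > V_g = 5.04 m/s), as expected around a high.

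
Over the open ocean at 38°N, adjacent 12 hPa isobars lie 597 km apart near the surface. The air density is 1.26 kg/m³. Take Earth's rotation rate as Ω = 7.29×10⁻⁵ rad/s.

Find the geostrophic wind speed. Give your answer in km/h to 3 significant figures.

Coriolis parameter at 38°N:
f = 2Ω sin φ = 2 × 7.29×10⁻⁵ × sin 38° = 8.98×10⁻⁵ s⁻¹
Pressure gradient: |∂P/∂n| = 1200 Pa / 597000 m = 2.01×10⁻³ Pa/m
Geostrophic balance (pressure-gradient force = Coriolis force):
V_g = (1/(fρ)) |∂P/∂n| = 2.01×10⁻³ / (8.98×10⁻⁵ × 1.26) = 17.8 m/s
Converting: 17.8 m/s × 3.6 = 64.0 km/h

64.0 km/h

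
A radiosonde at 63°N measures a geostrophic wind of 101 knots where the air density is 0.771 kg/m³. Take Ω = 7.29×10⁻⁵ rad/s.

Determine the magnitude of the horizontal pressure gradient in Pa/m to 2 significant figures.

Coriolis parameter at 63°N:
f = 2Ω sin φ = 2 × 7.29×10⁻⁵ × sin 63° = 1.30×10⁻⁴ s⁻¹
Wind speed in SI: 101 knots = 52.0 m/s
Geostrophic balance rearranged: |∂P/∂n| = f ρ V_g
|∂P/∂n| = 1.30×10⁻⁴ × 0.771 × 52.0 = 5.20×10⁻³ Pa/m

5.2×10⁻³ Pa/m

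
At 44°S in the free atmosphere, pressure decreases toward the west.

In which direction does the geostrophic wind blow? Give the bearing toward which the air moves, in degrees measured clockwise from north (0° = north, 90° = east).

180°

The pressure-gradient force points toward the west (bearing 270°).
Geostrophic balance: in the Southern Hemisphere the Coriolis force deflects motion to the left, so the geostrophic wind blows 90° to the left of the pressure-gradient force (low pressure on the right).
Rotating 270° by 90° counterclockwise gives 180° — the wind blows toward the south.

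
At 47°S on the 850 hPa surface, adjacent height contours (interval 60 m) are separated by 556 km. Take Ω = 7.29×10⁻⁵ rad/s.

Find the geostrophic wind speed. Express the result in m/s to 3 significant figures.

9.93 m/s

Coriolis parameter at 47°S:
f = 2Ω sin φ = 2 × 7.29×10⁻⁵ × sin 47° = 1.07×10⁻⁴ s⁻¹
Height gradient: |∂Z/∂n| = 60 m / 556000 m = 1.08×10⁻⁴
On a pressure surface, geostrophic balance gives V_g = (g/f)|∂Z/∂n|:
V_g = 9.81 × 1.08×10⁻⁴ / 1.07×10⁻⁴ = 9.93 m/s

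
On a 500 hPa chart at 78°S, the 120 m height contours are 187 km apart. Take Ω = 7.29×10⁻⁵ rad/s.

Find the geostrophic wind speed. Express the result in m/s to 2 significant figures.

Coriolis parameter at 78°S:
f = 2Ω sin φ = 2 × 7.29×10⁻⁵ × sin 78° = 1.43×10⁻⁴ s⁻¹
Height gradient: |∂Z/∂n| = 120 m / 187000 m = 6.42×10⁻⁴
On a pressure surface, geostrophic balance gives V_g = (g/f)|∂Z/∂n|:
V_g = 9.81 × 6.42×10⁻⁴ / 1.43×10⁻⁴ = 44.1 m/s

44 m/s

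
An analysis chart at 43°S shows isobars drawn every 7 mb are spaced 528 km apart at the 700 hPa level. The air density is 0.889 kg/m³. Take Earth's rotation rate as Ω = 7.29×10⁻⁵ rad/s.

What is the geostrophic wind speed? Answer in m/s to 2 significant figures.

Coriolis parameter at 43°S:
f = 2Ω sin φ = 2 × 7.29×10⁻⁵ × sin 43° = 9.94×10⁻⁵ s⁻¹
Pressure gradient: |∂P/∂n| = 700 Pa / 528000 m = 1.33×10⁻³ Pa/m
Geostrophic balance (pressure-gradient force = Coriolis force):
V_g = (1/(fρ)) |∂P/∂n| = 1.33×10⁻³ / (9.94×10⁻⁵ × 0.889) = 15.0 m/s

15 m/s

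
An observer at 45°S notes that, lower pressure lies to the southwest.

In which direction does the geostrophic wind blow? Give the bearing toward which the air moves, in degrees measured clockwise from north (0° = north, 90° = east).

135°

The pressure-gradient force points toward the southwest (bearing 225°).
Geostrophic balance: in the Southern Hemisphere the Coriolis force deflects motion to the left, so the geostrophic wind blows 90° to the left of the pressure-gradient force (low pressure on the right).
Rotating 225° by 90° counterclockwise gives 135° — the wind blows toward the southeast.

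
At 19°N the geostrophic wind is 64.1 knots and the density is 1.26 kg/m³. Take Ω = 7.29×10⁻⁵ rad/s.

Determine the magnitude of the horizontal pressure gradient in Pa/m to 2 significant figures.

Coriolis parameter at 19°N:
f = 2Ω sin φ = 2 × 7.29×10⁻⁵ × sin 19° = 4.75×10⁻⁵ s⁻¹
Wind speed in SI: 64.1 knots = 33.0 m/s
Geostrophic balance rearranged: |∂P/∂n| = f ρ V_g
|∂P/∂n| = 4.75×10⁻⁵ × 1.26 × 33.0 = 1.97×10⁻³ Pa/m

2.0×10⁻³ Pa/m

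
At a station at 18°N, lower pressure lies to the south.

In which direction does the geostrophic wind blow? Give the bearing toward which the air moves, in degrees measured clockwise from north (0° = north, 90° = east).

The pressure-gradient force points toward the south (bearing 180°).
Geostrophic balance: in the Northern Hemisphere the Coriolis force deflects motion to the right, so the geostrophic wind blows 90° to the right of the pressure-gradient force (low pressure on the left).
Rotating 180° by 90° clockwise gives 270° — the wind blows toward the west.

270°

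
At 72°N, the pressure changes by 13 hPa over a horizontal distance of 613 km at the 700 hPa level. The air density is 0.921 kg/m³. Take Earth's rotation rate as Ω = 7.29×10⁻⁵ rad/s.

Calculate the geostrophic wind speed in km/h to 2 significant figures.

60 km/h

Coriolis parameter at 72°N:
f = 2Ω sin φ = 2 × 7.29×10⁻⁵ × sin 72° = 1.39×10⁻⁴ s⁻¹
Pressure gradient: |∂P/∂n| = 1300 Pa / 613000 m = 2.12×10⁻³ Pa/m
Geostrophic balance (pressure-gradient force = Coriolis force):
V_g = (1/(fρ)) |∂P/∂n| = 2.12×10⁻³ / (1.39×10⁻⁴ × 0.921) = 16.6 m/s
Converting: 16.6 m/s × 3.6 = 60 km/h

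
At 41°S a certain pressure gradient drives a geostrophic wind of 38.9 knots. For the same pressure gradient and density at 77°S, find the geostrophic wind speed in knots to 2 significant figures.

26 knots

With the same pressure gradient and density, V_g ∝ 1/f ∝ 1/sin φ.
V₂ = V₁ · sin φ₁ / sin φ₂ = 38.9 × sin 41° / sin 77°
V₂ = 38.9 × 0.6561/0.9744 = 26 knots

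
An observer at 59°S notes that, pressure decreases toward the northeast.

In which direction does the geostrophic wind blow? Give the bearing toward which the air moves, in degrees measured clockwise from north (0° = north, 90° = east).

315°

The pressure-gradient force points toward the northeast (bearing 045°).
Geostrophic balance: in the Southern Hemisphere the Coriolis force deflects motion to the left, so the geostrophic wind blows 90° to the left of the pressure-gradient force (low pressure on the right).
Rotating 045° by 90° counterclockwise gives 315° — the wind blows toward the northwest.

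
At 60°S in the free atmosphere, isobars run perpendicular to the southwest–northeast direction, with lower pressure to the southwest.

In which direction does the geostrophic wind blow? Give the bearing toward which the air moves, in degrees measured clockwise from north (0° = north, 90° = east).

135°

The pressure-gradient force points toward the southwest (bearing 225°).
Geostrophic balance: in the Southern Hemisphere the Coriolis force deflects motion to the left, so the geostrophic wind blows 90° to the left of the pressure-gradient force (low pressure on the right).
Rotating 225° by 90° counterclockwise gives 135° — the wind blows toward the southeast.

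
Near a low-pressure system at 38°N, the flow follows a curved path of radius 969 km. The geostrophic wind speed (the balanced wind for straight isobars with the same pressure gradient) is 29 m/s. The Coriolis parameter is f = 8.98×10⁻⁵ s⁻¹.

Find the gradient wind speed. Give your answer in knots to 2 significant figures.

Around a low, centrifugal force acts outward with Coriolis, so pressure-gradient force balances both:
(1/ρ)|∂P/∂n| = fV + V²/R  →  V² + fR·V − fR·V_g = 0
With fR = 8.98×10⁻⁵ × 969×10³ m = 87.0 m/s:
V = [−fR + √((fR)² + 4 fR V_g)]/2 = [−87.0 + √(87.0² + 4×87.0×29)]/2 = 22.9 m/s
Subgeostrophic (V < V_g = 29 m/s), as expected around a low.
Converting: 22.9 m/s × 1.944 = 45 knots

45 knots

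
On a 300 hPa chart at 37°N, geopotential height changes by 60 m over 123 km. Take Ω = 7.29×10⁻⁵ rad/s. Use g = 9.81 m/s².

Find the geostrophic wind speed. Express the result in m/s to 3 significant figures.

54.5 m/s

Coriolis parameter at 37°N:
f = 2Ω sin φ = 2 × 7.29×10⁻⁵ × sin 37° = 8.77×10⁻⁵ s⁻¹
Height gradient: |∂Z/∂n| = 60 m / 123000 m = 4.88×10⁻⁴
On a pressure surface, geostrophic balance gives V_g = (g/f)|∂Z/∂n|:
V_g = 9.81 × 4.88×10⁻⁴ / 8.77×10⁻⁵ = 54.5 m/s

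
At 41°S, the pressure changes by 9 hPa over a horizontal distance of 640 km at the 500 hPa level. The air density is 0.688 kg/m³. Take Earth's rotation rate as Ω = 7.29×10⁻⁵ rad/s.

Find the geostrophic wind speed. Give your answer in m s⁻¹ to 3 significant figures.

Coriolis parameter at 41°S:
f = 2Ω sin φ = 2 × 7.29×10⁻⁵ × sin 41° = 9.57×10⁻⁵ s⁻¹
Pressure gradient: |∂P/∂n| = 900 Pa / 640000 m = 1.41×10⁻³ Pa/m
Geostrophic balance (pressure-gradient force = Coriolis force):
V_g = (1/(fρ)) |∂P/∂n| = 1.41×10⁻³ / (9.57×10⁻⁵ × 0.688) = 21.4 m/s

21.4 m s⁻¹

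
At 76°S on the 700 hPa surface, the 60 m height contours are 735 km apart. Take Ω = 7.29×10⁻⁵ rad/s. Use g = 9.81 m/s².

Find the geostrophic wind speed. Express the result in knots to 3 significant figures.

Coriolis parameter at 76°S:
f = 2Ω sin φ = 2 × 7.29×10⁻⁵ × sin 76° = 1.41×10⁻⁴ s⁻¹
Height gradient: |∂Z/∂n| = 60 m / 735000 m = 8.16×10⁻⁵
On a pressure surface, geostrophic balance gives V_g = (g/f)|∂Z/∂n|:
V_g = 9.81 × 8.16×10⁻⁵ / 1.41×10⁻⁴ = 5.66 m/s
Converting: 5.66 m/s × 1.944 = 11.0 knots

11.0 knots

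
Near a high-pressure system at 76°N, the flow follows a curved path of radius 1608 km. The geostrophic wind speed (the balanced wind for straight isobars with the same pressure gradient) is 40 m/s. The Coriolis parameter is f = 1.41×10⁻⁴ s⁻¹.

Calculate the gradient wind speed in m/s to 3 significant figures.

Around a high, pressure-gradient force acts outward with centrifugal, so Coriolis balances both:
fV = (1/ρ)|∂P/∂n| + V²/R  →  V² − fR·V + fR·V_g = 0
With fR = 1.41×10⁻⁴ × 1608×10³ m = 227 m/s:
V = [fR − √((fR)² − 4 fR V_g)]/2 = [227 − √(227² − 4×227×40)]/2 = 51.9 m/s
Supergeostrophic (V > V_g = 40 m/s), as expected around a high.

51.9 m/s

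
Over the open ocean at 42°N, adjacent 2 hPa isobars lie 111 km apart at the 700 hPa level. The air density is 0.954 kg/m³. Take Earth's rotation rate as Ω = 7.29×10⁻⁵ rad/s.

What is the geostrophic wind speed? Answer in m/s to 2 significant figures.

19 m/s

Coriolis parameter at 42°N:
f = 2Ω sin φ = 2 × 7.29×10⁻⁵ × sin 42° = 9.76×10⁻⁵ s⁻¹
Pressure gradient: |∂P/∂n| = 200 Pa / 111000 m = 1.80×10⁻³ Pa/m
Geostrophic balance (pressure-gradient force = Coriolis force):
V_g = (1/(fρ)) |∂P/∂n| = 1.80×10⁻³ / (9.76×10⁻⁵ × 0.954) = 19.4 m/s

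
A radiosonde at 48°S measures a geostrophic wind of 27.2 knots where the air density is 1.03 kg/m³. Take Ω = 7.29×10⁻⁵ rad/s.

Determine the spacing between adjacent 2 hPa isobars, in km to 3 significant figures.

128 km

Coriolis parameter at 48°S:
f = 2Ω sin φ = 2 × 7.29×10⁻⁵ × sin 48° = 1.08×10⁻⁴ s⁻¹
Wind speed in SI: 27.2 knots = 14.0 m/s
Geostrophic balance rearranged: |∂P/∂n| = f ρ V_g
|∂P/∂n| = 1.08×10⁻⁴ × 1.03 × 14.0 = 1.56×10⁻³ Pa/m
Isobar spacing: Δn = ΔP/|∂P/∂n| = 200 Pa / 1.56×10⁻³ Pa/m = 128072 m ≈ 128 km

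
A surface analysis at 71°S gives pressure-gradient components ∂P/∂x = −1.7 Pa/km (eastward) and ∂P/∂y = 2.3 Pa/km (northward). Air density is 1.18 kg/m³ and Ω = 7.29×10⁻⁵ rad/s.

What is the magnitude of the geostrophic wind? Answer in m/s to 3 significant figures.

Coriolis parameter at 71°S:
f = 2Ω sin φ = 2 × 7.29×10⁻⁵ × sin 71° = 1.38×10⁻⁴ s⁻¹
In the Southern Hemisphere f is negative: f = −1.38×10⁻⁴ s⁻¹.
Component geostrophic relations (x east, y north):
u_g = −(1/(fρ)) ∂P/∂y,  v_g = (1/(fρ)) ∂P/∂x
u_g = −(2.3×10⁻³)/(−1.38×10⁻⁴ × 1.18) = 14.1 m/s;  v_g = (−1.7×10⁻³)/(−1.38×10⁻⁴ × 1.18) = 10.5 m/s
|V_g| = √(u_g² + v_g²) = 17.6 m/s

17.6 m/s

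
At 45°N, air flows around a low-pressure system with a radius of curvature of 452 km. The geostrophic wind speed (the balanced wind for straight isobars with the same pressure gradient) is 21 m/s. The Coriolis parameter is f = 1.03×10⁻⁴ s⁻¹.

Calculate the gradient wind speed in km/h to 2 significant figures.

57 km/h

Around a low, centrifugal force acts outward with Coriolis, so pressure-gradient force balances both:
(1/ρ)|∂P/∂n| = fV + V²/R  →  V² + fR·V − fR·V_g = 0
With fR = 1.03×10⁻⁴ × 452×10³ m = 46.6 m/s:
V = [−fR + √((fR)² + 4 fR V_g)]/2 = [−46.6 + √(46.6² + 4×46.6×21)]/2 = 15.7 m/s
Subgeostrophic (V < V_g = 21 m/s), as expected around a low.
Converting: 15.7 m/s × 3.6 = 57 km/h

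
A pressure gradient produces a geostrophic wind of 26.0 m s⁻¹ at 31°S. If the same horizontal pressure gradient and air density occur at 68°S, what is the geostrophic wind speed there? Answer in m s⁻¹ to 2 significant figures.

With the same pressure gradient and density, V_g ∝ 1/f ∝ 1/sin φ.
V₂ = V₁ · sin φ₁ / sin φ₂ = 26.0 × sin 31° / sin 68°
V₂ = 26.0 × 0.5150/0.9272 = 14 m s⁻¹

14 m s⁻¹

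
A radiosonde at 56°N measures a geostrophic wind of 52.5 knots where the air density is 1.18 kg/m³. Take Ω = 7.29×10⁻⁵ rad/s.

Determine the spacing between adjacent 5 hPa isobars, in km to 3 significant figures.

130 km

Coriolis parameter at 56°N:
f = 2Ω sin φ = 2 × 7.29×10⁻⁵ × sin 56° = 1.21×10⁻⁴ s⁻¹
Wind speed in SI: 52.5 knots = 27.0 m/s
Geostrophic balance rearranged: |∂P/∂n| = f ρ V_g
|∂P/∂n| = 1.21×10⁻⁴ × 1.18 × 27.0 = 3.85×10⁻³ Pa/m
Isobar spacing: Δn = ΔP/|∂P/∂n| = 500 Pa / 3.85×10⁻³ Pa/m = 129795 m ≈ 130 km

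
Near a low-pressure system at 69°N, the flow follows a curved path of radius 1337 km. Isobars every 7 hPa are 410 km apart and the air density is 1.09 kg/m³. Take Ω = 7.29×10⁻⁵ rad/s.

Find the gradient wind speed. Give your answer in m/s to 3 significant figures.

Coriolis parameter at 69°N:
f = 2Ω sin φ = 2 × 7.29×10⁻⁵ × sin 69° = 1.36×10⁻⁴ s⁻¹
Pressure gradient: |∂P/∂n| = 700 Pa / 410000 m = 1.71×10⁻³ Pa/m
Geostrophic speed: V_g = |∂P/∂n|/(fρ) = 1.71×10⁻³/(1.36×10⁻⁴ × 1.09) = 11.5 m/s
Around a low, centrifugal force acts outward with Coriolis, so pressure-gradient force balances both:
(1/ρ)|∂P/∂n| = fV + V²/R  →  V² + fR·V − fR·V_g = 0
With fR = 1.36×10⁻⁴ × 1337×10³ m = 182 m/s:
V = [−fR + √((fR)² + 4 fR V_g)]/2 = [−182 + √(182² + 4×182×11.5)]/2 = 10.9 m/s
Subgeostrophic (V < V_g = 11.5 m/s), as expected around a low.

10.9 m/s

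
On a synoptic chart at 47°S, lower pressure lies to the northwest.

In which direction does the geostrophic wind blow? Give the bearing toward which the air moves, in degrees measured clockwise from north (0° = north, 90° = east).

The pressure-gradient force points toward the northwest (bearing 315°).
Geostrophic balance: in the Southern Hemisphere the Coriolis force deflects motion to the left, so the geostrophic wind blows 90° to the left of the pressure-gradient force (low pressure on the right).
Rotating 315° by 90° counterclockwise gives 225° — the wind blows toward the southwest.

225°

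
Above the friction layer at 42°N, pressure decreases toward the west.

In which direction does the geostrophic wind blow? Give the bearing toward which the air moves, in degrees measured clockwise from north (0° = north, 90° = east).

000°

The pressure-gradient force points toward the west (bearing 270°).
Geostrophic balance: in the Northern Hemisphere the Coriolis force deflects motion to the right, so the geostrophic wind blows 90° to the right of the pressure-gradient force (low pressure on the left).
Rotating 270° by 90° clockwise gives 000° — the wind blows toward the north.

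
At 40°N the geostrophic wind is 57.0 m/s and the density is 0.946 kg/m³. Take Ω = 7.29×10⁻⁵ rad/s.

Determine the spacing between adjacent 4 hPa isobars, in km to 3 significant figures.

Coriolis parameter at 40°N:
f = 2Ω sin φ = 2 × 7.29×10⁻⁵ × sin 40° = 9.37×10⁻⁵ s⁻¹
Geostrophic balance rearranged: |∂P/∂n| = f ρ V_g
|∂P/∂n| = 9.37×10⁻⁵ × 0.946 × 57.0 = 5.05×10⁻³ Pa/m
Isobar spacing: Δn = ΔP/|∂P/∂n| = 400 Pa / 5.05×10⁻³ Pa/m = 79153 m ≈ 79.2 km

79.2 km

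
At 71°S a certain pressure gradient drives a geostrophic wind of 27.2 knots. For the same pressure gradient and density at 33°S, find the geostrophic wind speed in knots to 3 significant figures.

47.2 knots

With the same pressure gradient and density, V_g ∝ 1/f ∝ 1/sin φ.
V₂ = V₁ · sin φ₁ / sin φ₂ = 27.2 × sin 71° / sin 33°
V₂ = 27.2 × 0.9455/0.5446 = 47.2 knots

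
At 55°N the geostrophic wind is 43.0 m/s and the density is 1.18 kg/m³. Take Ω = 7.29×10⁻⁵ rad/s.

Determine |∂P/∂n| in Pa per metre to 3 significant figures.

Coriolis parameter at 55°N:
f = 2Ω sin φ = 2 × 7.29×10⁻⁵ × sin 55° = 1.19×10⁻⁴ s⁻¹
Geostrophic balance rearranged: |∂P/∂n| = f ρ V_g
|∂P/∂n| = 1.19×10⁻⁴ × 1.18 × 43.0 = 6.06×10⁻³ Pa/m

6.06×10⁻³ Pa/m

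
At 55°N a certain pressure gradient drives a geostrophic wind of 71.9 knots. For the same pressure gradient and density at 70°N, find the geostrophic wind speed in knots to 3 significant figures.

62.7 knots

With the same pressure gradient and density, V_g ∝ 1/f ∝ 1/sin φ.
V₂ = V₁ · sin φ₁ / sin φ₂ = 71.9 × sin 55° / sin 70°
V₂ = 71.9 × 0.8192/0.9397 = 62.7 knots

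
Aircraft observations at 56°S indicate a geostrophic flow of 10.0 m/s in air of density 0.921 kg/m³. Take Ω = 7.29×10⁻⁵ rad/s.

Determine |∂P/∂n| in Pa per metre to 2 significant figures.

Coriolis parameter at 56°S:
f = 2Ω sin φ = 2 × 7.29×10⁻⁵ × sin 56° = 1.21×10⁻⁴ s⁻¹
Geostrophic balance rearranged: |∂P/∂n| = f ρ V_g
|∂P/∂n| = 1.21×10⁻⁴ × 0.921 × 10.0 = 1.11×10⁻³ Pa/m

1.1×10⁻³ Pa/m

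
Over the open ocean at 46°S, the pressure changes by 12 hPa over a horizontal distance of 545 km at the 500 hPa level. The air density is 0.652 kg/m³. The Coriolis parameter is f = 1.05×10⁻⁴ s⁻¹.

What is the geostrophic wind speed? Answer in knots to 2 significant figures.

Pressure gradient: |∂P/∂n| = 1200 Pa / 545000 m = 2.20×10⁻³ Pa/m
Geostrophic balance (pressure-gradient force = Coriolis force):
V_g = (1/(fρ)) |∂P/∂n| = 2.20×10⁻³ / (1.05×10⁻⁴ × 0.652) = 32.2 m/s
Converting: 32.2 m/s × 1.944 = 63 knots

63 knots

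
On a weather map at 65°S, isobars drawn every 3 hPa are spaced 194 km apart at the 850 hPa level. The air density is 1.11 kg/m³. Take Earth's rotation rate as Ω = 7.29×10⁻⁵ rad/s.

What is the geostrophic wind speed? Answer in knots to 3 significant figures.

Coriolis parameter at 65°S:
f = 2Ω sin φ = 2 × 7.29×10⁻⁵ × sin 65° = 1.32×10⁻⁴ s⁻¹
Pressure gradient: |∂P/∂n| = 300 Pa / 194000 m = 1.55×10⁻³ Pa/m
Geostrophic balance (pressure-gradient force = Coriolis force):
V_g = (1/(fρ)) |∂P/∂n| = 1.55×10⁻³ / (1.32×10⁻⁴ × 1.11) = 10.5 m/s
Converting: 10.5 m/s × 1.944 = 20.5 knots

20.5 knots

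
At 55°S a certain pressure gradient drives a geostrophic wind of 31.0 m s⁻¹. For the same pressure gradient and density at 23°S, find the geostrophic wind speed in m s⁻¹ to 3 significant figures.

With the same pressure gradient and density, V_g ∝ 1/f ∝ 1/sin φ.
V₂ = V₁ · sin φ₁ / sin φ₂ = 31.0 × sin 55° / sin 23°
V₂ = 31.0 × 0.8192/0.3907 = 65.0 m s⁻¹

65.0 m s⁻¹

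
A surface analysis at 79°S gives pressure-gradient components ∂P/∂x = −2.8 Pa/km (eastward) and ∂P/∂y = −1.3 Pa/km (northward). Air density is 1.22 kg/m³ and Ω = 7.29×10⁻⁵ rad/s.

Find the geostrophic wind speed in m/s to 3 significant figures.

17.7 m/s

Coriolis parameter at 79°S:
f = 2Ω sin φ = 2 × 7.29×10⁻⁵ × sin 79° = 1.43×10⁻⁴ s⁻¹
In the Southern Hemisphere f is negative: f = −1.43×10⁻⁴ s⁻¹.
Component geostrophic relations (x east, y north):
u_g = −(1/(fρ)) ∂P/∂y,  v_g = (1/(fρ)) ∂P/∂x
u_g = −(−1.3×10⁻³)/(−1.43×10⁻⁴ × 1.22) = −7.45 m/s;  v_g = (−2.8×10⁻³)/(−1.43×10⁻⁴ × 1.22) = 16.0 m/s
|V_g| = √(u_g² + v_g²) = 17.7 m/s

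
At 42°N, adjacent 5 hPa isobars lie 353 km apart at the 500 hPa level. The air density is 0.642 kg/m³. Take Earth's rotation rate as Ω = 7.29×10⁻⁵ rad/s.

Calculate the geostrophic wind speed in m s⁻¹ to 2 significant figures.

Coriolis parameter at 42°N:
f = 2Ω sin φ = 2 × 7.29×10⁻⁵ × sin 42° = 9.76×10⁻⁵ s⁻¹
Pressure gradient: |∂P/∂n| = 500 Pa / 353000 m = 1.42×10⁻³ Pa/m
Geostrophic balance (pressure-gradient force = Coriolis force):
V_g = (1/(fρ)) |∂P/∂n| = 1.42×10⁻³ / (9.76×10⁻⁵ × 0.642) = 22.6 m/s

23 m s⁻¹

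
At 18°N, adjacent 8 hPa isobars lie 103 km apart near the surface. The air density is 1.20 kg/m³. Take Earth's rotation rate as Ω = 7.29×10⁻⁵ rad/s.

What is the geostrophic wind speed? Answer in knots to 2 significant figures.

280 knots

Coriolis parameter at 18°N:
f = 2Ω sin φ = 2 × 7.29×10⁻⁵ × sin 18° = 4.51×10⁻⁵ s⁻¹
Pressure gradient: |∂P/∂n| = 800 Pa / 103000 m = 7.77×10⁻³ Pa/m
Geostrophic balance (pressure-gradient force = Coriolis force):
V_g = (1/(fρ)) |∂P/∂n| = 7.77×10⁻³ / (4.51×10⁻⁵ × 1.20) = 144 m/s
Converting: 144 m/s × 1.944 = 280 knots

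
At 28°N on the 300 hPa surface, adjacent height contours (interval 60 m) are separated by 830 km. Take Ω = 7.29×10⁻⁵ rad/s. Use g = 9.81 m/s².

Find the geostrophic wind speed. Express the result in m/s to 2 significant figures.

10 m/s

Coriolis parameter at 28°N:
f = 2Ω sin φ = 2 × 7.29×10⁻⁵ × sin 28° = 6.84×10⁻⁵ s⁻¹
Height gradient: |∂Z/∂n| = 60 m / 830000 m = 7.23×10⁻⁵
On a pressure surface, geostrophic balance gives V_g = (g/f)|∂Z/∂n|:
V_g = 9.81 × 7.23×10⁻⁵ / 6.84×10⁻⁵ = 10.4 m/s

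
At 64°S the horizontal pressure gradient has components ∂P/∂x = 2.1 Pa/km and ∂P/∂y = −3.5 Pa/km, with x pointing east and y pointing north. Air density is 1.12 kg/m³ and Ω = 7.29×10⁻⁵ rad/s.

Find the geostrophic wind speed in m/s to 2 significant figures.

Coriolis parameter at 64°S:
f = 2Ω sin φ = 2 × 7.29×10⁻⁵ × sin 64° = 1.31×10⁻⁴ s⁻¹
In the Southern Hemisphere f is negative: f = −1.31×10⁻⁴ s⁻¹.
Component geostrophic relations (x east, y north):
u_g = −(1/(fρ)) ∂P/∂y,  v_g = (1/(fρ)) ∂P/∂x
u_g = −(−3.5×10⁻³)/(−1.31×10⁻⁴ × 1.12) = −23.8 m/s;  v_g = (2.1×10⁻³)/(−1.31×10⁻⁴ × 1.12) = −14.3 m/s
|V_g| = √(u_g² + v_g²) = 27.8 m/s

28 m/s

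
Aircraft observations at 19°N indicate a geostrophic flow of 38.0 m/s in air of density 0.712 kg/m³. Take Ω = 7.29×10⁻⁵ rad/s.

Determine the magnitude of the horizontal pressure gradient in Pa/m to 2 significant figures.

1.3×10⁻³ Pa/m

Coriolis parameter at 19°N:
f = 2Ω sin φ = 2 × 7.29×10⁻⁵ × sin 19° = 4.75×10⁻⁵ s⁻¹
Geostrophic balance rearranged: |∂P/∂n| = f ρ V_g
|∂P/∂n| = 4.75×10⁻⁵ × 0.712 × 38.0 = 1.28×10⁻³ Pa/m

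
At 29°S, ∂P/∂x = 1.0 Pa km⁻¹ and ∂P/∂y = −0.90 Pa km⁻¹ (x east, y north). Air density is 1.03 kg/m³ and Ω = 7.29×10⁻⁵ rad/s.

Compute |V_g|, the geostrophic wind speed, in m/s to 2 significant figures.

Coriolis parameter at 29°S:
f = 2Ω sin φ = 2 × 7.29×10⁻⁵ × sin 29° = 7.07×10⁻⁵ s⁻¹
In the Southern Hemisphere f is negative: f = −7.07×10⁻⁵ s⁻¹.
Component geostrophic relations (x east, y north):
u_g = −(1/(fρ)) ∂P/∂y,  v_g = (1/(fρ)) ∂P/∂x
u_g = −(−0.90×10⁻³)/(−7.07×10⁻⁵ × 1.03) = −12.4 m/s;  v_g = (1.0×10⁻³)/(−7.07×10⁻⁵ × 1.03) = −13.7 m/s
|V_g| = √(u_g² + v_g²) = 18.5 m/s

18 m/s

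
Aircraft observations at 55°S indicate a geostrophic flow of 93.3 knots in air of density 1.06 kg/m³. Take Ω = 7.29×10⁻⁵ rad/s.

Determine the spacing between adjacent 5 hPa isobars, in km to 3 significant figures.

82.3 km

Coriolis parameter at 55°S:
f = 2Ω sin φ = 2 × 7.29×10⁻⁵ × sin 55° = 1.19×10⁻⁴ s⁻¹
Wind speed in SI: 93.3 knots = 48.0 m/s
Geostrophic balance rearranged: |∂P/∂n| = f ρ V_g
|∂P/∂n| = 1.19×10⁻⁴ × 1.06 × 48.0 = 6.08×10⁻³ Pa/m
Isobar spacing: Δn = ΔP/|∂P/∂n| = 500 Pa / 6.08×10⁻³ Pa/m = 82285 m ≈ 82.3 km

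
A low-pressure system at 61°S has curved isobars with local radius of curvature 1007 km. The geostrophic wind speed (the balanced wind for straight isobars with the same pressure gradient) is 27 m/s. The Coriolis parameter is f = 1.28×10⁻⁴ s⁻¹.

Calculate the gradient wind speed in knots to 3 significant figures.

44.6 knots

Around a low, centrifugal force acts outward with Coriolis, so pressure-gradient force balances both:
(1/ρ)|∂P/∂n| = fV + V²/R  →  V² + fR·V − fR·V_g = 0
With fR = 1.28×10⁻⁴ × 1007×10³ m = 129 m/s:
V = [−fR + √((fR)² + 4 fR V_g)]/2 = [−129 + √(129² + 4×129×27)]/2 = 22.9 m/s
Subgeostrophic (V < V_g = 27 m/s), as expected around a low.
Converting: 22.9 m/s × 1.944 = 44.6 knots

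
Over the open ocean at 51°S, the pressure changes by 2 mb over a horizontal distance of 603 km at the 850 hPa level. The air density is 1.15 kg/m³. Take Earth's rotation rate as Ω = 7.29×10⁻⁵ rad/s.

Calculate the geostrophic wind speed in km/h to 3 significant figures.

9.16 km/h

Coriolis parameter at 51°S:
f = 2Ω sin φ = 2 × 7.29×10⁻⁵ × sin 51° = 1.13×10⁻⁴ s⁻¹
Pressure gradient: |∂P/∂n| = 200 Pa / 603000 m = 3.32×10⁻⁴ Pa/m
Geostrophic balance (pressure-gradient force = Coriolis force):
V_g = (1/(fρ)) |∂P/∂n| = 3.32×10⁻⁴ / (1.13×10⁻⁴ × 1.15) = 2.55 m/s
Converting: 2.55 m/s × 3.6 = 9.16 km/h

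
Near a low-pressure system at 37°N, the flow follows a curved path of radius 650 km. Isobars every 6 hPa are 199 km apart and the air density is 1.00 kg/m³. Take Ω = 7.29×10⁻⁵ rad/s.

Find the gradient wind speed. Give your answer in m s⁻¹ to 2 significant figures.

Coriolis parameter at 37°N:
f = 2Ω sin φ = 2 × 7.29×10⁻⁵ × sin 37° = 8.77×10⁻⁵ s⁻¹
Pressure gradient: |∂P/∂n| = 600 Pa / 199000 m = 3.02×10⁻³ Pa/m
Geostrophic speed: V_g = |∂P/∂n|/(fρ) = 3.02×10⁻³/(8.77×10⁻⁵ × 1.00) = 34.4 m/s
Around a low, centrifugal force acts outward with Coriolis, so pressure-gradient force balances both:
(1/ρ)|∂P/∂n| = fV + V²/R  →  V² + fR·V − fR·V_g = 0
With fR = 8.77×10⁻⁵ × 650×10³ m = 57.0 m/s:
V = [−fR + √((fR)² + 4 fR V_g)]/2 = [−57.0 + √(57.0² + 4×57.0×34.4)]/2 = 24.1 m/s
Subgeostrophic (V < V_g = 34.4 m/s), as expected around a low.

24 m s⁻¹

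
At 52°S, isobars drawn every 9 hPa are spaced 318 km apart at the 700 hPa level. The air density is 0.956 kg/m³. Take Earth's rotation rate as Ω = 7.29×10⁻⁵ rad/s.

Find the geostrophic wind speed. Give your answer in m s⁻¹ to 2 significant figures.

Coriolis parameter at 52°S:
f = 2Ω sin φ = 2 × 7.29×10⁻⁵ × sin 52° = 1.15×10⁻⁴ s⁻¹
Pressure gradient: |∂P/∂n| = 900 Pa / 318000 m = 2.83×10⁻³ Pa/m
Geostrophic balance (pressure-gradient force = Coriolis force):
V_g = (1/(fρ)) |∂P/∂n| = 2.83×10⁻³ / (1.15×10⁻⁴ × 0.956) = 25.8 m/s

26 m s⁻¹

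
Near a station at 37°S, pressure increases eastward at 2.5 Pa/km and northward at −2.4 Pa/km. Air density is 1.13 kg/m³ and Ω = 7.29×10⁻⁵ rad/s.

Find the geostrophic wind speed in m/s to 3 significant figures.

35.0 m/s

Coriolis parameter at 37°S:
f = 2Ω sin φ = 2 × 7.29×10⁻⁵ × sin 37° = 8.77×10⁻⁵ s⁻¹
In the Southern Hemisphere f is negative: f = −8.77×10⁻⁵ s⁻¹.
Component geostrophic relations (x east, y north):
u_g = −(1/(fρ)) ∂P/∂y,  v_g = (1/(fρ)) ∂P/∂x
u_g = −(−2.4×10⁻³)/(−8.77×10⁻⁵ × 1.13) = −24.2 m/s;  v_g = (2.5×10⁻³)/(−8.77×10⁻⁵ × 1.13) = −25.2 m/s
|V_g| = √(u_g² + v_g²) = 35.0 m/s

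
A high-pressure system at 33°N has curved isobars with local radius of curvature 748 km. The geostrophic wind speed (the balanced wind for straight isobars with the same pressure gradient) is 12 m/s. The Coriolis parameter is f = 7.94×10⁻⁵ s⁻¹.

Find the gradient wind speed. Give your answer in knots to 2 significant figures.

Around a high, pressure-gradient force acts outward with centrifugal, so Coriolis balances both:
fV = (1/ρ)|∂P/∂n| + V²/R  →  V² − fR·V + fR·V_g = 0
With fR = 7.94×10⁻⁵ × 748×10³ m = 59.4 m/s:
V = [fR − √((fR)² − 4 fR V_g)]/2 = [59.4 − √(59.4² − 4×59.4×12)]/2 = 16.7 m/s
Supergeostrophic (V > V_g = 12 m/s), as expected around a high.
Converting: 16.7 m/s × 1.944 = 32 knots

32 knots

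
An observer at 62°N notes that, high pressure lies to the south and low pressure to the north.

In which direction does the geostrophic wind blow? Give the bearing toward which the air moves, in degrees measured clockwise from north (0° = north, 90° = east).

The pressure-gradient force points toward the north (bearing 000°).
Geostrophic balance: in the Northern Hemisphere the Coriolis force deflects motion to the right, so the geostrophic wind blows 90° to the right of the pressure-gradient force (low pressure on the left).
Rotating 000° by 90° clockwise gives 090° — the wind blows toward the east.

090°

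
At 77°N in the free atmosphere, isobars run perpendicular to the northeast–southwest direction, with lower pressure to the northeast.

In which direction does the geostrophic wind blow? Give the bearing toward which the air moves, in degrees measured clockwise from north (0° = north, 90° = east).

135°

The pressure-gradient force points toward the northeast (bearing 045°).
Geostrophic balance: in the Northern Hemisphere the Coriolis force deflects motion to the right, so the geostrophic wind blows 90° to the right of the pressure-gradient force (low pressure on the left).
Rotating 045° by 90° clockwise gives 135° — the wind blows toward the southeast.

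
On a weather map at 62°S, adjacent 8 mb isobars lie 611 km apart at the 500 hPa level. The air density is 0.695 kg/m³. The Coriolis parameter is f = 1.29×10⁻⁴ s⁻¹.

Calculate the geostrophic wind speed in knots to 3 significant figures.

28.4 knots

Pressure gradient: |∂P/∂n| = 800 Pa / 611000 m = 1.31×10⁻³ Pa/m
Geostrophic balance (pressure-gradient force = Coriolis force):
V_g = (1/(fρ)) |∂P/∂n| = 1.31×10⁻³ / (1.29×10⁻⁴ × 0.695) = 14.6 m/s
Converting: 14.6 m/s × 1.944 = 28.4 knots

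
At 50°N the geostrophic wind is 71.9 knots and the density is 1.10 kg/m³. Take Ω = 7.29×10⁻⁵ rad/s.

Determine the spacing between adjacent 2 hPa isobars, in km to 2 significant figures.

Coriolis parameter at 50°N:
f = 2Ω sin φ = 2 × 7.29×10⁻⁵ × sin 50° = 1.12×10⁻⁴ s⁻¹
Wind speed in SI: 71.9 knots = 37.0 m/s
Geostrophic balance rearranged: |∂P/∂n| = f ρ V_g
|∂P/∂n| = 1.12×10⁻⁴ × 1.10 × 37.0 = 4.54×10⁻³ Pa/m
Isobar spacing: Δn = ΔP/|∂P/∂n| = 200 Pa / 4.54×10⁻³ Pa/m = 44011 m ≈ 44 km

44 km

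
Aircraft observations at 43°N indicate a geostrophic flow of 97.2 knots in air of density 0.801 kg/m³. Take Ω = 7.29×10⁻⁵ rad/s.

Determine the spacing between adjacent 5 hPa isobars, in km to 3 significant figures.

Coriolis parameter at 43°N:
f = 2Ω sin φ = 2 × 7.29×10⁻⁵ × sin 43° = 9.94×10⁻⁵ s⁻¹
Wind speed in SI: 97.2 knots = 50.0 m/s
Geostrophic balance rearranged: |∂P/∂n| = f ρ V_g
|∂P/∂n| = 9.94×10⁻⁵ × 0.801 × 50.0 = 3.98×10⁻³ Pa/m
Isobar spacing: Δn = ΔP/|∂P/∂n| = 500 Pa / 3.98×10⁻³ Pa/m = 125543 m ≈ 126 km

126 km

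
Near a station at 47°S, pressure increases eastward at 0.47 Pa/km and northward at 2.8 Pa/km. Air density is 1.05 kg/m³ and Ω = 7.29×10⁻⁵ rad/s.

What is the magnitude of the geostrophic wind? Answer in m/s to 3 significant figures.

Coriolis parameter at 47°S:
f = 2Ω sin φ = 2 × 7.29×10⁻⁵ × sin 47° = 1.07×10⁻⁴ s⁻¹
In the Southern Hemisphere f is negative: f = −1.07×10⁻⁴ s⁻¹.
Component geostrophic relations (x east, y north):
u_g = −(1/(fρ)) ∂P/∂y,  v_g = (1/(fρ)) ∂P/∂x
u_g = −(2.8×10⁻³)/(−1.07×10⁻⁴ × 1.05) = 25.0 m/s;  v_g = (0.47×10⁻³)/(−1.07×10⁻⁴ × 1.05) = −4.20 m/s
|V_g| = √(u_g² + v_g²) = 25.4 m/s

25.4 m/s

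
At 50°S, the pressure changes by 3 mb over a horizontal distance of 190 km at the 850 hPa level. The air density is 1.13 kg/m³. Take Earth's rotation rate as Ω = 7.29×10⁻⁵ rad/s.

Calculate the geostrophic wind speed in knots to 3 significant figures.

24.3 knots

Coriolis parameter at 50°S:
f = 2Ω sin φ = 2 × 7.29×10⁻⁵ × sin 50° = 1.12×10⁻⁴ s⁻¹
Pressure gradient: |∂P/∂n| = 300 Pa / 190000 m = 1.58×10⁻³ Pa/m
Geostrophic balance (pressure-gradient force = Coriolis force):
V_g = (1/(fρ)) |∂P/∂n| = 1.58×10⁻³ / (1.12×10⁻⁴ × 1.13) = 12.5 m/s
Converting: 12.5 m/s × 1.944 = 24.3 knots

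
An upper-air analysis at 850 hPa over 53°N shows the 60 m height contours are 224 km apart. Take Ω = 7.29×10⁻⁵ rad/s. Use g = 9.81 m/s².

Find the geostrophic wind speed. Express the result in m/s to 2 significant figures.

Coriolis parameter at 53°N:
f = 2Ω sin φ = 2 × 7.29×10⁻⁵ × sin 53° = 1.16×10⁻⁴ s⁻¹
Height gradient: |∂Z/∂n| = 60 m / 224000 m = 2.68×10⁻⁴
On a pressure surface, geostrophic balance gives V_g = (g/f)|∂Z/∂n|:
V_g = 9.81 × 2.68×10⁻⁴ / 1.16×10⁻⁴ = 22.6 m/s

23 m/s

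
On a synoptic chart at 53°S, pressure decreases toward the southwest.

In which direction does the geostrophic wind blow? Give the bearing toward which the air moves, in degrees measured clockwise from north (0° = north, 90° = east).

The pressure-gradient force points toward the southwest (bearing 225°).
Geostrophic balance: in the Southern Hemisphere the Coriolis force deflects motion to the left, so the geostrophic wind blows 90° to the left of the pressure-gradient force (low pressure on the right).
Rotating 225° by 90° counterclockwise gives 135° — the wind blows toward the southeast.

135°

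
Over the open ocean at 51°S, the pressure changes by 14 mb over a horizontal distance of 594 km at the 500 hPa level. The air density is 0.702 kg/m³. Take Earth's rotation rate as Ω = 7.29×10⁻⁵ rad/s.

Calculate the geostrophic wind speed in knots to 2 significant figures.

58 knots

Coriolis parameter at 51°S:
f = 2Ω sin φ = 2 × 7.29×10⁻⁵ × sin 51° = 1.13×10⁻⁴ s⁻¹
Pressure gradient: |∂P/∂n| = 1400 Pa / 594000 m = 2.36×10⁻³ Pa/m
Geostrophic balance (pressure-gradient force = Coriolis force):
V_g = (1/(fρ)) |∂P/∂n| = 2.36×10⁻³ / (1.13×10⁻⁴ × 0.702) = 29.6 m/s
Converting: 29.6 m/s × 1.944 = 58 knots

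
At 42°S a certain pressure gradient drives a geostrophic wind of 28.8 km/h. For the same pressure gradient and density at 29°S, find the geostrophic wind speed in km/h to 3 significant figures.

39.7 km/h

With the same pressure gradient and density, V_g ∝ 1/f ∝ 1/sin φ.
V₂ = V₁ · sin φ₁ / sin φ₂ = 28.8 × sin 42° / sin 29°
V₂ = 28.8 × 0.6691/0.4848 = 39.7 km/h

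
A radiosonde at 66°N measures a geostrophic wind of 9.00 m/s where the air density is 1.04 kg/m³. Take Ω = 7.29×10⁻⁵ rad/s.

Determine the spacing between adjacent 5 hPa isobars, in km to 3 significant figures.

Coriolis parameter at 66°N:
f = 2Ω sin φ = 2 × 7.29×10⁻⁵ × sin 66° = 1.33×10⁻⁴ s⁻¹
Geostrophic balance rearranged: |∂P/∂n| = f ρ V_g
|∂P/∂n| = 1.33×10⁻⁴ × 1.04 × 9.00 = 1.25×10⁻³ Pa/m
Isobar spacing: Δn = ΔP/|∂P/∂n| = 500 Pa / 1.25×10⁻³ Pa/m = 401057 m ≈ 401 km

401 km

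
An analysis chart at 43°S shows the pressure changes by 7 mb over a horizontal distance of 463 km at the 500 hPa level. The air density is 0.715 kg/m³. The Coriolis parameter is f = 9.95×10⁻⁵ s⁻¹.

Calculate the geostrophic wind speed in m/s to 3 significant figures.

21.3 m/s

Pressure gradient: |∂P/∂n| = 700 Pa / 463000 m = 1.51×10⁻³ Pa/m
Geostrophic balance (pressure-gradient force = Coriolis force):
V_g = (1/(fρ)) |∂P/∂n| = 1.51×10⁻³ / (9.95×10⁻⁵ × 0.715) = 21.3 m/s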